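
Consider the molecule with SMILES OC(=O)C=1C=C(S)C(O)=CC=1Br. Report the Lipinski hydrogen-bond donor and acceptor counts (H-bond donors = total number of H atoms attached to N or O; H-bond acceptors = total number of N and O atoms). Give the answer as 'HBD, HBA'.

2, 3

Donors: find every N or O and count the H atoms it carries.
  atom 1 (O): bond orders sum to 1 → 1 H
  atom 3 (O): bond orders sum to 2 → 0 H
  atom 9 (O): bond orders sum to 1 → 1 H
Lipinski HBD = 2.
Acceptors: N atoms = 0, O atoms = 3 → HBA = 3.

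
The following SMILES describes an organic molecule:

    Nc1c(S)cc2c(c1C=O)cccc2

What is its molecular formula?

Walk through each heavy atom and fill implicit hydrogens from standard valence (C 4, N 3, O 2, S 2, halogen 1); for lowercase aromatic atoms, an aromatic c carries 1 H when it has two neighbours and 0 H with three, and aromatic n carries 0 H:
  atom 1: N, bond orders sum to 1 (valence 3) → 2 H
  atom 2: aromatic c, 3 neighbours → 0 H
  atom 3: aromatic c, 3 neighbours → 0 H
  atom 4: S, bond orders sum to 1 (valence 2) → 1 H
  atom 5: aromatic c, 2 neighbours → 1 H
  atom 6: aromatic c, 3 neighbours → 0 H
  atom 7: aromatic c, 3 neighbours → 0 H
  atom 8: aromatic c, 3 neighbours → 0 H
  atom 9: C, bond orders sum to 3 (valence 4) → 1 H
  atom 10: O, bond orders sum to 2 (valence 2) → 0 H
  atom 11: aromatic c, 2 neighbours → 1 H
  atom 12: aromatic c, 2 neighbours → 1 H
  atom 13: aromatic c, 2 neighbours → 1 H
  atom 14: aromatic c, 2 neighbours → 1 H
Totals → C:11, H:9, N:1, O:1, S:1.

C11H9NOS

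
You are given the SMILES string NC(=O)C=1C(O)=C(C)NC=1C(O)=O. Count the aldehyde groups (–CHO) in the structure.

Scan the SMILES for the aldehyde motif — none present.
Groups that are present: 1 amide, 1 carboxylic acid, 1 hydroxyl.

0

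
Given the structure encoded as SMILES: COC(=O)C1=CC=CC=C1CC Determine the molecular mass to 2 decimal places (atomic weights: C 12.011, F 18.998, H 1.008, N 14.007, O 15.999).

164.20 g/mol

First, the molecular formula is C10H12O2 (counting implicit H from valence).
  C: 10 × 12.011 = 120.110
  H: 12 × 1.008 = 12.096
  O: 2 × 15.999 = 31.998
Sum: 10×12.011 + 12×1.008 + 2×15.999 = 164.204 → 164.20 g/mol.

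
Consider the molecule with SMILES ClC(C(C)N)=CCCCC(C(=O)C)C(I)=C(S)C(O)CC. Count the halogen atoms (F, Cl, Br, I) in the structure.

Halogen atoms appear at heavy-atom positions 1, 15 (1×Cl, 1×I).
Other groups present: 2 alkene, 1 hydroxyl, 1 ketone, 1 primary amine, 1 thiol.
Halogen count: 2.

2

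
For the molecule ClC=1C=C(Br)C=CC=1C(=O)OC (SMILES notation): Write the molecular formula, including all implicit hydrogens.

C8H6BrClO2

Walk through each heavy atom and fill implicit hydrogens from standard valence (C 4, N 3, O 2, S 2, halogen 1):
  atom 1: Cl (halogen, monovalent) → 0 H
  atom 2: C, bond orders sum to 4 (valence 4) → 0 H
  atom 3: C, bond orders sum to 3 (valence 4) → 1 H
  atom 4: C, bond orders sum to 4 (valence 4) → 0 H
  atom 5: Br (halogen, monovalent) → 0 H
  atom 6: C, bond orders sum to 3 (valence 4) → 1 H
  atom 7: C, bond orders sum to 3 (valence 4) → 1 H
  atom 8: C, bond orders sum to 4 (valence 4) → 0 H
  atom 9: C, bond orders sum to 4 (valence 4) → 0 H
  atom 10: O, bond orders sum to 2 (valence 2) → 0 H
  atom 11: O, bond orders sum to 2 (valence 2) → 0 H
  atom 12: C, bond orders sum to 1 (valence 4) → 3 H
Totals → C:8, H:6, Br:1, Cl:1, O:2.
In Hill order: C8H6BrClO2.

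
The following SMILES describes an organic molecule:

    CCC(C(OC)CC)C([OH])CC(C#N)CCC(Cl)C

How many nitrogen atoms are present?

1

Scan the SMILES for N atoms (remember two-letter symbols like Cl and Br are single atoms).
Nitrogen count: 1.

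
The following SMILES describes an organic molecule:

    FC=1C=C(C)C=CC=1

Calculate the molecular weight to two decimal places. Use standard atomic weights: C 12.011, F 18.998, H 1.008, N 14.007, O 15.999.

First, the molecular formula is C7H7F (counting implicit H from valence).
  C: 7 × 12.011 = 84.077
  F: 1 × 18.998 = 18.998
  H: 7 × 1.008 = 7.056
Sum: 7×12.011 + 1×18.998 + 7×1.008 = 110.131 → 110.13 g/mol.

110.13 g/mol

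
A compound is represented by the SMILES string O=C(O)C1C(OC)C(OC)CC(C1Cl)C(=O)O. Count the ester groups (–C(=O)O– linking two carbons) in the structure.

Scan the SMILES for the ester motif — none present.
Groups that are present: 2 carboxylic acid, 2 ether.

0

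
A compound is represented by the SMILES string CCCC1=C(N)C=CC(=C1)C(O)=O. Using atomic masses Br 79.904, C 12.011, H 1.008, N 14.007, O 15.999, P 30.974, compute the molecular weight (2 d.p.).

First, the molecular formula is C10H13NO2 (counting implicit H from valence).
  C: 10 × 12.011 = 120.110
  H: 13 × 1.008 = 13.104
  N: 1 × 14.007 = 14.007
  O: 2 × 15.999 = 31.998
Sum: 10×12.011 + 13×1.008 + 1×14.007 + 2×15.999 = 179.219 → 179.22 g/mol.

179.22 g/mol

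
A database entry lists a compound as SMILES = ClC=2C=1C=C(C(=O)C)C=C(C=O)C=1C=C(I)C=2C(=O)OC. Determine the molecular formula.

C15H10ClIO4

Walk through each heavy atom and fill implicit hydrogens from standard valence (C 4, N 3, O 2, S 2, halogen 1):
  atom 1: Cl (halogen, monovalent) → 0 H
  atom 2: C, bond orders sum to 4 (valence 4) → 0 H
  atom 3: C, bond orders sum to 4 (valence 4) → 0 H
  atom 4: C, bond orders sum to 3 (valence 4) → 1 H
  atom 5: C, bond orders sum to 4 (valence 4) → 0 H
  atom 6: C, bond orders sum to 4 (valence 4) → 0 H
  atom 7: O, bond orders sum to 2 (valence 2) → 0 H
  atom 8: C, bond orders sum to 1 (valence 4) → 3 H
  atom 9: C, bond orders sum to 3 (valence 4) → 1 H
  atom 10: C, bond orders sum to 4 (valence 4) → 0 H
  atom 11: C, bond orders sum to 3 (valence 4) → 1 H
  atom 12: O, bond orders sum to 2 (valence 2) → 0 H
  atom 13: C, bond orders sum to 4 (valence 4) → 0 H
  atom 14: C, bond orders sum to 3 (valence 4) → 1 H
  atom 15: C, bond orders sum to 4 (valence 4) → 0 H
  atom 16: I (halogen, monovalent) → 0 H
  atom 17: C, bond orders sum to 4 (valence 4) → 0 H
  atom 18: C, bond orders sum to 4 (valence 4) → 0 H
  atom 19: O, bond orders sum to 2 (valence 2) → 0 H
  atom 20: O, bond orders sum to 2 (valence 2) → 0 H
  atom 21: C, bond orders sum to 1 (valence 4) → 3 H
Totals → C:15, H:10, Cl:1, I:1, O:4.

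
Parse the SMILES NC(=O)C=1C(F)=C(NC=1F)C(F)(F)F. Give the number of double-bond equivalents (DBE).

Degree of unsaturation = (number of rings) + (number of π bonds).
Ring closures in the SMILES: 1.
π bonds: 3 double bonds (each 1 DoU) → 3 DoU from unsaturation.
Total DoU = 1 + 3 = 4.

4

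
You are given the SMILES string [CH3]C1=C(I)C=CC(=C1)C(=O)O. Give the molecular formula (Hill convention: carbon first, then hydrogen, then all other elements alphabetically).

Walk through each heavy atom and fill implicit hydrogens from standard valence (C 4, N 3, O 2, S 2, halogen 1):
  atom 1: C with explicit H count 3
  atom 2: C, bond orders sum to 4 (valence 4) → 0 H
  atom 3: C, bond orders sum to 4 (valence 4) → 0 H
  atom 4: I (halogen, monovalent) → 0 H
  atom 5: C, bond orders sum to 3 (valence 4) → 1 H
  atom 6: C, bond orders sum to 3 (valence 4) → 1 H
  atom 7: C, bond orders sum to 4 (valence 4) → 0 H
  atom 8: C, bond orders sum to 3 (valence 4) → 1 H
  atom 9: C, bond orders sum to 4 (valence 4) → 0 H
  atom 10: O, bond orders sum to 2 (valence 2) → 0 H
  atom 11: O, bond orders sum to 1 (valence 2) → 1 H
Totals → C:8, H:7, I:1, O:2.
In Hill order: C8H7IO2.

C8H7IO2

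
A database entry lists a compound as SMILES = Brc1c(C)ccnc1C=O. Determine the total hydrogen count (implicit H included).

6

Walk through each heavy atom and fill implicit hydrogens from standard valence (C 4, N 3, O 2, S 2, halogen 1); for lowercase aromatic atoms, an aromatic c carries 1 H when it has two neighbours and 0 H with three, and aromatic n carries 0 H:
  atom 1: Br (halogen, monovalent) → 0 H
  atom 2: aromatic c, 3 neighbours → 0 H
  atom 3: aromatic c, 3 neighbours → 0 H
  atom 4: C, bond orders sum to 1 (valence 4) → 3 H
  atom 5: aromatic c, 2 neighbours → 1 H
  atom 6: aromatic c, 2 neighbours → 1 H
  atom 7: aromatic n, 2 neighbours → 0 H
  atom 8: aromatic c, 3 neighbours → 0 H
  atom 9: C, bond orders sum to 3 (valence 4) → 1 H
  atom 10: O, bond orders sum to 2 (valence 2) → 0 H
Total hydrogens: 6.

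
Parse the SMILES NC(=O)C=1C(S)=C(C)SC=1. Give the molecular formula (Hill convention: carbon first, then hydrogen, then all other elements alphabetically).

Walk through each heavy atom and fill implicit hydrogens from standard valence (C 4, N 3, O 2, S 2, halogen 1):
  atom 1: N, bond orders sum to 1 (valence 3) → 2 H
  atom 2: C, bond orders sum to 4 (valence 4) → 0 H
  atom 3: O, bond orders sum to 2 (valence 2) → 0 H
  atom 4: C, bond orders sum to 4 (valence 4) → 0 H
  atom 5: C, bond orders sum to 4 (valence 4) → 0 H
  atom 6: S, bond orders sum to 1 (valence 2) → 1 H
  atom 7: C, bond orders sum to 4 (valence 4) → 0 H
  atom 8: C, bond orders sum to 1 (valence 4) → 3 H
  atom 9: S, bond orders sum to 2 (valence 2) → 0 H
  atom 10: C, bond orders sum to 3 (valence 4) → 1 H
Totals → C:6, H:7, N:1, O:1, S:2.

C6H7NOS2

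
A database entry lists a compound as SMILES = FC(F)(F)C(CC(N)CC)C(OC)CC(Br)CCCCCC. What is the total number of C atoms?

16

Count every carbon token in the SMILES (each C, including those in ring-closure positions and inside branches).
Carbon count: 16.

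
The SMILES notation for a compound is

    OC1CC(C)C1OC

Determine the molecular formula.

Walk through each heavy atom and fill implicit hydrogens from standard valence (C 4, N 3, O 2, S 2, halogen 1):
  atom 1: O, bond orders sum to 1 (valence 2) → 1 H
  atom 2: C, bond orders sum to 3 (valence 4) → 1 H
  atom 3: C, bond orders sum to 2 (valence 4) → 2 H
  atom 4: C, bond orders sum to 3 (valence 4) → 1 H
  atom 5: C, bond orders sum to 1 (valence 4) → 3 H
  atom 6: C, bond orders sum to 3 (valence 4) → 1 H
  atom 7: O, bond orders sum to 2 (valence 2) → 0 H
  atom 8: C, bond orders sum to 1 (valence 4) → 3 H
Totals → C:6, H:12, O:2.
In Hill order: C6H12O2.

C6H12O2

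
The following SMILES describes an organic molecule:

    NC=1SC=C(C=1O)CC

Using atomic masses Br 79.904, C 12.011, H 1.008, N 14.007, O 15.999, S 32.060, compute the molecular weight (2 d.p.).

143.20 g/mol

First, the molecular formula is C6H9NOS (counting implicit H from valence).
  C: 6 × 12.011 = 72.066
  H: 9 × 1.008 = 9.072
  N: 1 × 14.007 = 14.007
  O: 1 × 15.999 = 15.999
  S: 1 × 32.060 = 32.060
Sum: 6×12.011 + 9×1.008 + 1×14.007 + 1×15.999 + 1×32.060 = 143.204 → 143.20 g/mol.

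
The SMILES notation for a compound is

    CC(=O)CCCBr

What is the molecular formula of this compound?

Walk through each heavy atom and fill implicit hydrogens from standard valence (C 4, N 3, O 2, S 2, halogen 1):
  atom 1: C, bond orders sum to 1 (valence 4) → 3 H
  atom 2: C, bond orders sum to 4 (valence 4) → 0 H
  atom 3: O, bond orders sum to 2 (valence 2) → 0 H
  atom 4: C, bond orders sum to 2 (valence 4) → 2 H
  atom 5: C, bond orders sum to 2 (valence 4) → 2 H
  atom 6: C, bond orders sum to 2 (valence 4) → 2 H
  atom 7: Br (halogen, monovalent) → 0 H
Totals → C:5, H:9, Br:1, O:1.
In Hill order: C5H9BrO.

C5H9BrO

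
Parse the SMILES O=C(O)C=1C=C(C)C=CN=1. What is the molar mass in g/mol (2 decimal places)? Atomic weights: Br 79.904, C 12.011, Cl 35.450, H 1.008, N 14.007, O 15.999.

137.14 g/mol

First, the molecular formula is C7H7NO2 (counting implicit H from valence).
  C: 7 × 12.011 = 84.077
  H: 7 × 1.008 = 7.056
  N: 1 × 14.007 = 14.007
  O: 2 × 15.999 = 31.998
Sum: 7×12.011 + 7×1.008 + 1×14.007 + 2×15.999 = 137.138 → 137.14 g/mol.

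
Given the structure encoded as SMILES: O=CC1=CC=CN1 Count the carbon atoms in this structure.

5

Count every carbon token in the SMILES (each C, including those in ring-closure positions and inside branches).
Carbon count: 5.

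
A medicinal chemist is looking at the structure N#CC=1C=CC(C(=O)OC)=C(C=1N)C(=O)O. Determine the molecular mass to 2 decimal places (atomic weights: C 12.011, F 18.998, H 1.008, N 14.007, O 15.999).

220.18 g/mol

First, the molecular formula is C10H8N2O4 (counting implicit H from valence).
  C: 10 × 12.011 = 120.110
  H: 8 × 1.008 = 8.064
  N: 2 × 14.007 = 28.014
  O: 4 × 15.999 = 63.996
Sum: 10×12.011 + 8×1.008 + 2×14.007 + 4×15.999 = 220.184 → 220.18 g/mol.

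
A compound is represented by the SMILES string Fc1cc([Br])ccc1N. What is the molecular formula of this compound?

Walk through each heavy atom and fill implicit hydrogens from standard valence (C 4, N 3, O 2, S 2, halogen 1); for lowercase aromatic atoms, an aromatic c carries 1 H when it has two neighbours and 0 H with three, and aromatic n carries 0 H:
  atom 1: F (halogen, monovalent) → 0 H
  atom 2: aromatic c, 3 neighbours → 0 H
  atom 3: aromatic c, 2 neighbours → 1 H
  atom 4: aromatic c, 3 neighbours → 0 H
  atom 5: Br with explicit H count 0
  atom 6: aromatic c, 2 neighbours → 1 H
  atom 7: aromatic c, 2 neighbours → 1 H
  atom 8: aromatic c, 3 neighbours → 0 H
  atom 9: N, bond orders sum to 1 (valence 3) → 2 H
Totals → C:6, H:5, Br:1, F:1, N:1.

C6H5BrFN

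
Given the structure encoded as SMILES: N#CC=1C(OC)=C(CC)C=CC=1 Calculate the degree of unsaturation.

Molecular formula: C10H11NO.
DoU = (2C + 2 + N − H − X) / 2, where X is the halogen count and O/S are ignored.
    = (2·10 + 2 + 1 − 11 − 0) / 2 = 12 / 2 = 6.

6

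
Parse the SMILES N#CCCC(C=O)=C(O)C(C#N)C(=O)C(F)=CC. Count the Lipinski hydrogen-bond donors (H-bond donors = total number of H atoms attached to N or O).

Donors: find every N or O and count the H atoms it carries.
  atom 1 (N): bond orders sum to 3 → 0 H
  atom 7 (O): bond orders sum to 2 → 0 H
  atom 9 (O): bond orders sum to 1 → 1 H
  atom 12 (N): bond orders sum to 3 → 0 H
  atom 14 (O): bond orders sum to 2 → 0 H
Lipinski HBD = 1.

1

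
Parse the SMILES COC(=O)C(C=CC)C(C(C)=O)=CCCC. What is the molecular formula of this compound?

Walk through each heavy atom and fill implicit hydrogens from standard valence (C 4, N 3, O 2, S 2, halogen 1):
  atom 1: C, bond orders sum to 1 (valence 4) → 3 H
  atom 2: O, bond orders sum to 2 (valence 2) → 0 H
  atom 3: C, bond orders sum to 4 (valence 4) → 0 H
  atom 4: O, bond orders sum to 2 (valence 2) → 0 H
  atom 5: C, bond orders sum to 3 (valence 4) → 1 H
  atom 6: C, bond orders sum to 3 (valence 4) → 1 H
  atom 7: C, bond orders sum to 3 (valence 4) → 1 H
  atom 8: C, bond orders sum to 1 (valence 4) → 3 H
  atom 9: C, bond orders sum to 4 (valence 4) → 0 H
  atom 10: C, bond orders sum to 4 (valence 4) → 0 H
  atom 11: C, bond orders sum to 1 (valence 4) → 3 H
  atom 12: O, bond orders sum to 2 (valence 2) → 0 H
  atom 13: C, bond orders sum to 3 (valence 4) → 1 H
  atom 14: C, bond orders sum to 2 (valence 4) → 2 H
  atom 15: C, bond orders sum to 2 (valence 4) → 2 H
  atom 16: C, bond orders sum to 1 (valence 4) → 3 H
Totals → C:13, H:20, O:3.

C13H20O3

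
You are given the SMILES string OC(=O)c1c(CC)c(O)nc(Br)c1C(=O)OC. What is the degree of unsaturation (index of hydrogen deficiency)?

6

Molecular formula: C10H10BrNO5.
DoU = (2C + 2 + N − H − X) / 2, where X is the halogen count and O/S are ignored.
    = (2·10 + 2 + 1 − 10 − 1) / 2 = 12 / 2 = 6.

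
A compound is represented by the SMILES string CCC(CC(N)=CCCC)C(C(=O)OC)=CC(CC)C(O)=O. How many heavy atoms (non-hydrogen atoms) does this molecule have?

22

Every atom symbol written in the SMILES (organic subset) is one heavy atom; implicit H are not written.
Heavy atoms by element → C:17, N:1, O:4.
Total: 22.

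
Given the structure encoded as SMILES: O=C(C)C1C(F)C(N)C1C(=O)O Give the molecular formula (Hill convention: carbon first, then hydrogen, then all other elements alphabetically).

Walk through each heavy atom and fill implicit hydrogens from standard valence (C 4, N 3, O 2, S 2, halogen 1):
  atom 1: O, bond orders sum to 2 (valence 2) → 0 H
  atom 2: C, bond orders sum to 4 (valence 4) → 0 H
  atom 3: C, bond orders sum to 1 (valence 4) → 3 H
  atom 4: C, bond orders sum to 3 (valence 4) → 1 H
  atom 5: C, bond orders sum to 3 (valence 4) → 1 H
  atom 6: F (halogen, monovalent) → 0 H
  atom 7: C, bond orders sum to 3 (valence 4) → 1 H
  atom 8: N, bond orders sum to 1 (valence 3) → 2 H
  atom 9: C, bond orders sum to 3 (valence 4) → 1 H
  atom 10: C, bond orders sum to 4 (valence 4) → 0 H
  atom 11: O, bond orders sum to 2 (valence 2) → 0 H
  atom 12: O, bond orders sum to 1 (valence 2) → 1 H
Totals → C:7, H:10, F:1, N:1, O:3.
In Hill order: C7H10FNO3.

C7H10FNO3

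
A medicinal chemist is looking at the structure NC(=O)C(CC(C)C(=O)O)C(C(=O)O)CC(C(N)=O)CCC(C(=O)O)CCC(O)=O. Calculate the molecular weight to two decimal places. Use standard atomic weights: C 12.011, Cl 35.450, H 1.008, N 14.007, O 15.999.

432.43 g/mol

First, the molecular formula is C18H28N2O10 (counting implicit H from valence).
  C: 18 × 12.011 = 216.198
  H: 28 × 1.008 = 28.224
  N: 2 × 14.007 = 28.014
  O: 10 × 15.999 = 159.990
Sum: 18×12.011 + 28×1.008 + 2×14.007 + 10×15.999 = 432.426 → 432.43 g/mol.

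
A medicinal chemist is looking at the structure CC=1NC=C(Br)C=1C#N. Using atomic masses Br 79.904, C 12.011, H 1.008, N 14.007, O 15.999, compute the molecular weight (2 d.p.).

185.02 g/mol

First, the molecular formula is C6H5BrN2 (counting implicit H from valence).
  Br: 1 × 79.904 = 79.904
  C: 6 × 12.011 = 72.066
  H: 5 × 1.008 = 5.040
  N: 2 × 14.007 = 28.014
Sum: 1×79.904 + 6×12.011 + 5×1.008 + 2×14.007 = 185.024 → 185.02 g/mol.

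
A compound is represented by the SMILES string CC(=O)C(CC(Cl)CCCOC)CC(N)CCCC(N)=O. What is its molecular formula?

Walk through each heavy atom and fill implicit hydrogens from standard valence (C 4, N 3, O 2, S 2, halogen 1):
  atom 1: C, bond orders sum to 1 (valence 4) → 3 H
  atom 2: C, bond orders sum to 4 (valence 4) → 0 H
  atom 3: O, bond orders sum to 2 (valence 2) → 0 H
  atom 4: C, bond orders sum to 3 (valence 4) → 1 H
  atom 5: C, bond orders sum to 2 (valence 4) → 2 H
  atom 6: C, bond orders sum to 3 (valence 4) → 1 H
  atom 7: Cl (halogen, monovalent) → 0 H
  atom 8: C, bond orders sum to 2 (valence 4) → 2 H
  atom 9: C, bond orders sum to 2 (valence 4) → 2 H
  atom 10: C, bond orders sum to 2 (valence 4) → 2 H
  atom 11: O, bond orders sum to 2 (valence 2) → 0 H
  atom 12: C, bond orders sum to 1 (valence 4) → 3 H
  atom 13: C, bond orders sum to 2 (valence 4) → 2 H
  atom 14: C, bond orders sum to 3 (valence 4) → 1 H
  atom 15: N, bond orders sum to 1 (valence 3) → 2 H
  atom 16: C, bond orders sum to 2 (valence 4) → 2 H
  atom 17: C, bond orders sum to 2 (valence 4) → 2 H
  atom 18: C, bond orders sum to 2 (valence 4) → 2 H
  atom 19: C, bond orders sum to 4 (valence 4) → 0 H
  atom 20: N, bond orders sum to 1 (valence 3) → 2 H
  atom 21: O, bond orders sum to 2 (valence 2) → 0 H
Totals → C:15, H:29, Cl:1, N:2, O:3.
In Hill order: C15H29ClN2O3.

C15H29ClN2O3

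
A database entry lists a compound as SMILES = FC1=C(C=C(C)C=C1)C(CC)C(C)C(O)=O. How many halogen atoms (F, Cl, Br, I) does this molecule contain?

Halogen atoms appear at heavy-atom position 1 (1×F).
Other groups present: 1 carboxylic acid.
Halogen count: 1.

1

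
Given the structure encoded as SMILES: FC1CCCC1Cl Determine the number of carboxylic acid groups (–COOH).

0

Scan the SMILES for the carboxylic acid motif — none present.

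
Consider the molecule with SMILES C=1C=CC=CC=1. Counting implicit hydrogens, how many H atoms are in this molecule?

6

Walk through each heavy atom and fill implicit hydrogens from standard valence (C 4, N 3, O 2, S 2, halogen 1):
  atom 1: C, bond orders sum to 3 (valence 4) → 1 H
  atom 2: C, bond orders sum to 3 (valence 4) → 1 H
  atom 3: C, bond orders sum to 3 (valence 4) → 1 H
  atom 4: C, bond orders sum to 3 (valence 4) → 1 H
  atom 5: C, bond orders sum to 3 (valence 4) → 1 H
  atom 6: C, bond orders sum to 3 (valence 4) → 1 H
Total hydrogens: 6.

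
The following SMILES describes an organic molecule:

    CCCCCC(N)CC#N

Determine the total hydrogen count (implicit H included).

16

Walk through each heavy atom and fill implicit hydrogens from standard valence (C 4, N 3, O 2, S 2, halogen 1):
  atom 1: C, bond orders sum to 1 (valence 4) → 3 H
  atom 2: C, bond orders sum to 2 (valence 4) → 2 H
  atom 3: C, bond orders sum to 2 (valence 4) → 2 H
  atom 4: C, bond orders sum to 2 (valence 4) → 2 H
  atom 5: C, bond orders sum to 2 (valence 4) → 2 H
  atom 6: C, bond orders sum to 3 (valence 4) → 1 H
  atom 7: N, bond orders sum to 1 (valence 3) → 2 H
  atom 8: C, bond orders sum to 2 (valence 4) → 2 H
  atom 9: C, bond orders sum to 4 (valence 4) → 0 H
  atom 10: N, bond orders sum to 3 (valence 3) → 0 H
Total hydrogens: 16.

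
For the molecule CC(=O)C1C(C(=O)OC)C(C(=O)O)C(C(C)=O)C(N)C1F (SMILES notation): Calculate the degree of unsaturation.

5

Molecular formula: C13H18FNO6.
DoU = (2C + 2 + N − H − X) / 2, where X is the halogen count and O/S are ignored.
    = (2·13 + 2 + 1 − 18 − 1) / 2 = 10 / 2 = 5.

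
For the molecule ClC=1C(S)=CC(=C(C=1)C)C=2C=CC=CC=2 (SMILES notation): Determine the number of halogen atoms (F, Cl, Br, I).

1

Halogen atoms appear at heavy-atom position 1 (1×Cl).
Other groups present: 1 thiol.
Halogen count: 1.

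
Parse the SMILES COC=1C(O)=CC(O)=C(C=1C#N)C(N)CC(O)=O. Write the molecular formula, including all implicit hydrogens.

C11H12N2O5

Walk through each heavy atom and fill implicit hydrogens from standard valence (C 4, N 3, O 2, S 2, halogen 1):
  atom 1: C, bond orders sum to 1 (valence 4) → 3 H
  atom 2: O, bond orders sum to 2 (valence 2) → 0 H
  atom 3: C, bond orders sum to 4 (valence 4) → 0 H
  atom 4: C, bond orders sum to 4 (valence 4) → 0 H
  atom 5: O, bond orders sum to 1 (valence 2) → 1 H
  atom 6: C, bond orders sum to 3 (valence 4) → 1 H
  atom 7: C, bond orders sum to 4 (valence 4) → 0 H
  atom 8: O, bond orders sum to 1 (valence 2) → 1 H
  atom 9: C, bond orders sum to 4 (valence 4) → 0 H
  atom 10: C, bond orders sum to 4 (valence 4) → 0 H
  atom 11: C, bond orders sum to 4 (valence 4) → 0 H
  atom 12: N, bond orders sum to 3 (valence 3) → 0 H
  atom 13: C, bond orders sum to 3 (valence 4) → 1 H
  atom 14: N, bond orders sum to 1 (valence 3) → 2 H
  atom 15: C, bond orders sum to 2 (valence 4) → 2 H
  atom 16: C, bond orders sum to 4 (valence 4) → 0 H
  atom 17: O, bond orders sum to 1 (valence 2) → 1 H
  atom 18: O, bond orders sum to 2 (valence 2) → 0 H
Totals → C:11, H:12, N:2, O:5.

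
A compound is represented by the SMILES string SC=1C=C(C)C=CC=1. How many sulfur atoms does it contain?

Scan the SMILES for S atoms (remember two-letter symbols like Cl and Br are single atoms).
Sulfur count: 1.

1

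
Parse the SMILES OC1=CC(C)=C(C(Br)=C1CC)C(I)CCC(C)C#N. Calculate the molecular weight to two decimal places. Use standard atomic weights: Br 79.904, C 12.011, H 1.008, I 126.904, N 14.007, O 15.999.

First, the molecular formula is C15H19BrINO (counting implicit H from valence).
  Br: 1 × 79.904 = 79.904
  C: 15 × 12.011 = 180.165
  H: 19 × 1.008 = 19.152
  I: 1 × 126.904 = 126.904
  N: 1 × 14.007 = 14.007
  O: 1 × 15.999 = 15.999
Sum: 1×79.904 + 15×12.011 + 19×1.008 + 1×126.904 + 1×14.007 + 1×15.999 = 436.131 → 436.13 g/mol.

436.13 g/mol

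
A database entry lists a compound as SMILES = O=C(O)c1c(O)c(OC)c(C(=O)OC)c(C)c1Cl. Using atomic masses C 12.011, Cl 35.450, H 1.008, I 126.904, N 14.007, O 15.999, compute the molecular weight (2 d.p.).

274.65 g/mol

First, the molecular formula is C11H11ClO6 (counting implicit H from valence).
  C: 11 × 12.011 = 132.121
  Cl: 1 × 35.450 = 35.450
  H: 11 × 1.008 = 11.088
  O: 6 × 15.999 = 95.994
Sum: 11×12.011 + 1×35.450 + 11×1.008 + 6×15.999 = 274.653 → 274.65 g/mol.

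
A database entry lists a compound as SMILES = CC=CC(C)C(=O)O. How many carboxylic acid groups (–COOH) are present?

The carboxylic acid motif appears at heavy-atom position 6 in the SMILES.
Other groups present: 1 alkene.
Carboxylic acid count: 1.

1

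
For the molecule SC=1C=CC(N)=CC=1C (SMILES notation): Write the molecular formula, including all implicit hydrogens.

Walk through each heavy atom and fill implicit hydrogens from standard valence (C 4, N 3, O 2, S 2, halogen 1):
  atom 1: S, bond orders sum to 1 (valence 2) → 1 H
  atom 2: C, bond orders sum to 4 (valence 4) → 0 H
  atom 3: C, bond orders sum to 3 (valence 4) → 1 H
  atom 4: C, bond orders sum to 3 (valence 4) → 1 H
  atom 5: C, bond orders sum to 4 (valence 4) → 0 H
  atom 6: N, bond orders sum to 1 (valence 3) → 2 H
  atom 7: C, bond orders sum to 3 (valence 4) → 1 H
  atom 8: C, bond orders sum to 4 (valence 4) → 0 H
  atom 9: C, bond orders sum to 1 (valence 4) → 3 H
Totals → C:7, H:9, N:1, S:1.

C7H9NS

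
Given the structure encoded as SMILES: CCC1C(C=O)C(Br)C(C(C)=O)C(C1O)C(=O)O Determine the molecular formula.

C12H17BrO5

Walk through each heavy atom and fill implicit hydrogens from standard valence (C 4, N 3, O 2, S 2, halogen 1):
  atom 1: C, bond orders sum to 1 (valence 4) → 3 H
  atom 2: C, bond orders sum to 2 (valence 4) → 2 H
  atom 3: C, bond orders sum to 3 (valence 4) → 1 H
  atom 4: C, bond orders sum to 3 (valence 4) → 1 H
  atom 5: C, bond orders sum to 3 (valence 4) → 1 H
  atom 6: O, bond orders sum to 2 (valence 2) → 0 H
  atom 7: C, bond orders sum to 3 (valence 4) → 1 H
  atom 8: Br (halogen, monovalent) → 0 H
  atom 9: C, bond orders sum to 3 (valence 4) → 1 H
  atom 10: C, bond orders sum to 4 (valence 4) → 0 H
  atom 11: C, bond orders sum to 1 (valence 4) → 3 H
  atom 12: O, bond orders sum to 2 (valence 2) → 0 H
  atom 13: C, bond orders sum to 3 (valence 4) → 1 H
  atom 14: C, bond orders sum to 3 (valence 4) → 1 H
  atom 15: O, bond orders sum to 1 (valence 2) → 1 H
  atom 16: C, bond orders sum to 4 (valence 4) → 0 H
  atom 17: O, bond orders sum to 2 (valence 2) → 0 H
  atom 18: O, bond orders sum to 1 (valence 2) → 1 H
Totals → C:12, H:17, Br:1, O:5.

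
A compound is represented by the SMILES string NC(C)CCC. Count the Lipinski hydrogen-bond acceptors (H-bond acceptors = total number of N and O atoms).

1

N atoms: 1; O atoms: 0.
Lipinski HBA = 1 + 0 = 1.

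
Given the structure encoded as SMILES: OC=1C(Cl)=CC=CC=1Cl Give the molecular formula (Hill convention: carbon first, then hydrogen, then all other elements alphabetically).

Walk through each heavy atom and fill implicit hydrogens from standard valence (C 4, N 3, O 2, S 2, halogen 1):
  atom 1: O, bond orders sum to 1 (valence 2) → 1 H
  atom 2: C, bond orders sum to 4 (valence 4) → 0 H
  atom 3: C, bond orders sum to 4 (valence 4) → 0 H
  atom 4: Cl (halogen, monovalent) → 0 H
  atom 5: C, bond orders sum to 3 (valence 4) → 1 H
  atom 6: C, bond orders sum to 3 (valence 4) → 1 H
  atom 7: C, bond orders sum to 3 (valence 4) → 1 H
  atom 8: C, bond orders sum to 4 (valence 4) → 0 H
  atom 9: Cl (halogen, monovalent) → 0 H
Totals → C:6, H:4, Cl:2, O:1.

C6H4Cl2O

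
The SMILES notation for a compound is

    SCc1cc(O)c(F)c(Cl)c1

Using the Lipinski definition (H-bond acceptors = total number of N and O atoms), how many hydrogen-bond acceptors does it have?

1

N atoms: 0; O atoms: 1.
Lipinski HBA = 0 + 1 = 1.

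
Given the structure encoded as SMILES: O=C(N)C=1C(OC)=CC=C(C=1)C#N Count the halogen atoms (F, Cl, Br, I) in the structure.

Scan the SMILES for the halogen motif — none present.
Groups that are present: 1 amide, 1 ether, 1 nitrile.

0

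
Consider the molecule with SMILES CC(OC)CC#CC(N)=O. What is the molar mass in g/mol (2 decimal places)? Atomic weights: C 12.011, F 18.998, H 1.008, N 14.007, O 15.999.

141.17 g/mol

First, the molecular formula is C7H11NO2 (counting implicit H from valence).
  C: 7 × 12.011 = 84.077
  H: 11 × 1.008 = 11.088
  N: 1 × 14.007 = 14.007
  O: 2 × 15.999 = 31.998
Sum: 7×12.011 + 11×1.008 + 1×14.007 + 2×15.999 = 141.170 → 141.17 g/mol.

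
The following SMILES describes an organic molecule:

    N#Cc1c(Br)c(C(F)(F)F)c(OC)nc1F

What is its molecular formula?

C8H3BrF4N2O

Walk through each heavy atom and fill implicit hydrogens from standard valence (C 4, N 3, O 2, S 2, halogen 1); for lowercase aromatic atoms, an aromatic c carries 1 H when it has two neighbours and 0 H with three, and aromatic n carries 0 H:
  atom 1: N, bond orders sum to 3 (valence 3) → 0 H
  atom 2: C, bond orders sum to 4 (valence 4) → 0 H
  atom 3: aromatic c, 3 neighbours → 0 H
  atom 4: aromatic c, 3 neighbours → 0 H
  atom 5: Br (halogen, monovalent) → 0 H
  atom 6: aromatic c, 3 neighbours → 0 H
  atom 7: C, bond orders sum to 4 (valence 4) → 0 H
  atom 8: F (halogen, monovalent) → 0 H
  atom 9: F (halogen, monovalent) → 0 H
  atom 10: F (halogen, monovalent) → 0 H
  atom 11: aromatic c, 3 neighbours → 0 H
  atom 12: O, bond orders sum to 2 (valence 2) → 0 H
  atom 13: C, bond orders sum to 1 (valence 4) → 3 H
  atom 14: aromatic n, 2 neighbours → 0 H
  atom 15: aromatic c, 3 neighbours → 0 H
  atom 16: F (halogen, monovalent) → 0 H
Totals → C:8, H:3, Br:1, F:4, N:2, O:1.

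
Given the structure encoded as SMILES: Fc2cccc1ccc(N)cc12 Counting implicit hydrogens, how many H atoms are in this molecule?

8

Walk through each heavy atom and fill implicit hydrogens from standard valence (C 4, N 3, O 2, S 2, halogen 1); for lowercase aromatic atoms, an aromatic c carries 1 H when it has two neighbours and 0 H with three, and aromatic n carries 0 H:
  atom 1: F (halogen, monovalent) → 0 H
  atom 2: aromatic c, 3 neighbours → 0 H
  atom 3: aromatic c, 2 neighbours → 1 H
  atom 4: aromatic c, 2 neighbours → 1 H
  atom 5: aromatic c, 2 neighbours → 1 H
  atom 6: aromatic c, 3 neighbours → 0 H
  atom 7: aromatic c, 2 neighbours → 1 H
  atom 8: aromatic c, 2 neighbours → 1 H
  atom 9: aromatic c, 3 neighbours → 0 H
  atom 10: N, bond orders sum to 1 (valence 3) → 2 H
  atom 11: aromatic c, 2 neighbours → 1 H
  atom 12: aromatic c, 3 neighbours → 0 H
Total hydrogens: 8.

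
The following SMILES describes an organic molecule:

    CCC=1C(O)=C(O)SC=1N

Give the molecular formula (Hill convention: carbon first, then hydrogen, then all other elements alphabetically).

C6H9NO2S

Walk through each heavy atom and fill implicit hydrogens from standard valence (C 4, N 3, O 2, S 2, halogen 1):
  atom 1: C, bond orders sum to 1 (valence 4) → 3 H
  atom 2: C, bond orders sum to 2 (valence 4) → 2 H
  atom 3: C, bond orders sum to 4 (valence 4) → 0 H
  atom 4: C, bond orders sum to 4 (valence 4) → 0 H
  atom 5: O, bond orders sum to 1 (valence 2) → 1 H
  atom 6: C, bond orders sum to 4 (valence 4) → 0 H
  atom 7: O, bond orders sum to 1 (valence 2) → 1 H
  atom 8: S, bond orders sum to 2 (valence 2) → 0 H
  atom 9: C, bond orders sum to 4 (valence 4) → 0 H
  atom 10: N, bond orders sum to 1 (valence 3) → 2 H
Totals → C:6, H:9, N:1, O:2, S:1.
In Hill order: C6H9NO2S.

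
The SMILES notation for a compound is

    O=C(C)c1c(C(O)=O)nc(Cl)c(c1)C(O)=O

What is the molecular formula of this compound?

Walk through each heavy atom and fill implicit hydrogens from standard valence (C 4, N 3, O 2, S 2, halogen 1); for lowercase aromatic atoms, an aromatic c carries 1 H when it has two neighbours and 0 H with three, and aromatic n carries 0 H:
  atom 1: O, bond orders sum to 2 (valence 2) → 0 H
  atom 2: C, bond orders sum to 4 (valence 4) → 0 H
  atom 3: C, bond orders sum to 1 (valence 4) → 3 H
  atom 4: aromatic c, 3 neighbours → 0 H
  atom 5: aromatic c, 3 neighbours → 0 H
  atom 6: C, bond orders sum to 4 (valence 4) → 0 H
  atom 7: O, bond orders sum to 1 (valence 2) → 1 H
  atom 8: O, bond orders sum to 2 (valence 2) → 0 H
  atom 9: aromatic n, 2 neighbours → 0 H
  atom 10: aromatic c, 3 neighbours → 0 H
  atom 11: Cl (halogen, monovalent) → 0 H
  atom 12: aromatic c, 3 neighbours → 0 H
  atom 13: aromatic c, 2 neighbours → 1 H
  atom 14: C, bond orders sum to 4 (valence 4) → 0 H
  atom 15: O, bond orders sum to 1 (valence 2) → 1 H
  atom 16: O, bond orders sum to 2 (valence 2) → 0 H
Totals → C:9, H:6, Cl:1, N:1, O:5.
In Hill order: C9H6ClNO5.

C9H6ClNO5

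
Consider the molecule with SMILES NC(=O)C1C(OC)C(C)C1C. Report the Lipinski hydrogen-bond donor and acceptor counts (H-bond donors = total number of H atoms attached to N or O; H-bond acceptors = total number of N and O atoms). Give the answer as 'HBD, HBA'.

2, 3

Donors: find every N or O and count the H atoms it carries.
  atom 1 (N): bond orders sum to 1 → 2 H
  atom 3 (O): bond orders sum to 2 → 0 H
  atom 6 (O): bond orders sum to 2 → 0 H
Lipinski HBD = 2.
Acceptors: N atoms = 1, O atoms = 2 → HBA = 3.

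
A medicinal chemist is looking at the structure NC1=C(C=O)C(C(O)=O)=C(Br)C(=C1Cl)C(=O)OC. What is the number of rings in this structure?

1

In SMILES, each pair of matching ring-closure digits denotes one ring-closing bond; the number of such bonds equals the number of independent rings.
Ring-closure bonds here: 1.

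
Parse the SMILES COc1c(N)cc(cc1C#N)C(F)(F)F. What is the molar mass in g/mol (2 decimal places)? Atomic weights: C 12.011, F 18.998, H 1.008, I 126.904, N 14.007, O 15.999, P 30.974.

First, the molecular formula is C9H7F3N2O (counting implicit H from valence).
  C: 9 × 12.011 = 108.099
  F: 3 × 18.998 = 56.994
  H: 7 × 1.008 = 7.056
  N: 2 × 14.007 = 28.014
  O: 1 × 15.999 = 15.999
Sum: 9×12.011 + 3×18.998 + 7×1.008 + 2×14.007 + 1×15.999 = 216.162 → 216.16 g/mol.

216.16 g/mol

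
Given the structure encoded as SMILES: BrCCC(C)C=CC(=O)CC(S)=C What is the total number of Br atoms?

1

Scan the SMILES for Br atoms (remember two-letter symbols like Cl and Br are single atoms).
Bromine count: 1.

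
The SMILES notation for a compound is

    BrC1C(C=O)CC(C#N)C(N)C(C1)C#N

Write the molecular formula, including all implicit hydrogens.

Walk through each heavy atom and fill implicit hydrogens from standard valence (C 4, N 3, O 2, S 2, halogen 1):
  atom 1: Br (halogen, monovalent) → 0 H
  atom 2: C, bond orders sum to 3 (valence 4) → 1 H
  atom 3: C, bond orders sum to 3 (valence 4) → 1 H
  atom 4: C, bond orders sum to 3 (valence 4) → 1 H
  atom 5: O, bond orders sum to 2 (valence 2) → 0 H
  atom 6: C, bond orders sum to 2 (valence 4) → 2 H
  atom 7: C, bond orders sum to 3 (valence 4) → 1 H
  atom 8: C, bond orders sum to 4 (valence 4) → 0 H
  atom 9: N, bond orders sum to 3 (valence 3) → 0 H
  atom 10: C, bond orders sum to 3 (valence 4) → 1 H
  atom 11: N, bond orders sum to 1 (valence 3) → 2 H
  atom 12: C, bond orders sum to 3 (valence 4) → 1 H
  atom 13: C, bond orders sum to 2 (valence 4) → 2 H
  atom 14: C, bond orders sum to 4 (valence 4) → 0 H
  atom 15: N, bond orders sum to 3 (valence 3) → 0 H
Totals → C:10, H:12, Br:1, N:3, O:1.
In Hill order: C10H12BrN3O.

C10H12BrN3O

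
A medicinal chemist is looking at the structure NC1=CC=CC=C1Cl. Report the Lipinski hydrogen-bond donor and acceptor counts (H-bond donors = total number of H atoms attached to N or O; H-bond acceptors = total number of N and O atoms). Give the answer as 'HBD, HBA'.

2, 1

Donors: find every N or O and count the H atoms it carries.
  atom 1 (N): bond orders sum to 1 → 2 H
Lipinski HBD = 2.
Acceptors: N atoms = 1, O atoms = 0 → HBA = 1.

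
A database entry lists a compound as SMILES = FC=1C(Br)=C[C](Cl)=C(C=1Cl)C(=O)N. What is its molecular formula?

Walk through each heavy atom and fill implicit hydrogens from standard valence (C 4, N 3, O 2, S 2, halogen 1):
  atom 1: F (halogen, monovalent) → 0 H
  atom 2: C, bond orders sum to 4 (valence 4) → 0 H
  atom 3: C, bond orders sum to 4 (valence 4) → 0 H
  atom 4: Br (halogen, monovalent) → 0 H
  atom 5: C, bond orders sum to 3 (valence 4) → 1 H
  atom 6: C with explicit H count 0
  atom 7: Cl (halogen, monovalent) → 0 H
  atom 8: C, bond orders sum to 4 (valence 4) → 0 H
  atom 9: C, bond orders sum to 4 (valence 4) → 0 H
  atom 10: Cl (halogen, monovalent) → 0 H
  atom 11: C, bond orders sum to 4 (valence 4) → 0 H
  atom 12: O, bond orders sum to 2 (valence 2) → 0 H
  atom 13: N, bond orders sum to 1 (valence 3) → 2 H
Totals → C:7, H:3, Br:1, Cl:2, F:1, N:1, O:1.

C7H3BrCl2FNO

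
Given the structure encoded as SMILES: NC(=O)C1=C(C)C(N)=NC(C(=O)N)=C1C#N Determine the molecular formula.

C9H9N5O2

Walk through each heavy atom and fill implicit hydrogens from standard valence (C 4, N 3, O 2, S 2, halogen 1):
  atom 1: N, bond orders sum to 1 (valence 3) → 2 H
  atom 2: C, bond orders sum to 4 (valence 4) → 0 H
  atom 3: O, bond orders sum to 2 (valence 2) → 0 H
  atom 4: C, bond orders sum to 4 (valence 4) → 0 H
  atom 5: C, bond orders sum to 4 (valence 4) → 0 H
  atom 6: C, bond orders sum to 1 (valence 4) → 3 H
  atom 7: C, bond orders sum to 4 (valence 4) → 0 H
  atom 8: N, bond orders sum to 1 (valence 3) → 2 H
  atom 9: N, bond orders sum to 3 (valence 3) → 0 H
  atom 10: C, bond orders sum to 4 (valence 4) → 0 H
  atom 11: C, bond orders sum to 4 (valence 4) → 0 H
  atom 12: O, bond orders sum to 2 (valence 2) → 0 H
  atom 13: N, bond orders sum to 1 (valence 3) → 2 H
  atom 14: C, bond orders sum to 4 (valence 4) → 0 H
  atom 15: C, bond orders sum to 4 (valence 4) → 0 H
  atom 16: N, bond orders sum to 3 (valence 3) → 0 H
Totals → C:9, H:9, N:5, O:2.
In Hill order: C9H9N5O2.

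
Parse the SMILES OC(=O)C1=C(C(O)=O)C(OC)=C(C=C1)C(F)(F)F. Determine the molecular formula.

Walk through each heavy atom and fill implicit hydrogens from standard valence (C 4, N 3, O 2, S 2, halogen 1):
  atom 1: O, bond orders sum to 1 (valence 2) → 1 H
  atom 2: C, bond orders sum to 4 (valence 4) → 0 H
  atom 3: O, bond orders sum to 2 (valence 2) → 0 H
  atom 4: C, bond orders sum to 4 (valence 4) → 0 H
  atom 5: C, bond orders sum to 4 (valence 4) → 0 H
  atom 6: C, bond orders sum to 4 (valence 4) → 0 H
  atom 7: O, bond orders sum to 1 (valence 2) → 1 H
  atom 8: O, bond orders sum to 2 (valence 2) → 0 H
  atom 9: C, bond orders sum to 4 (valence 4) → 0 H
  atom 10: O, bond orders sum to 2 (valence 2) → 0 H
  atom 11: C, bond orders sum to 1 (valence 4) → 3 H
  atom 12: C, bond orders sum to 4 (valence 4) → 0 H
  atom 13: C, bond orders sum to 3 (valence 4) → 1 H
  atom 14: C, bond orders sum to 3 (valence 4) → 1 H
  atom 15: C, bond orders sum to 4 (valence 4) → 0 H
  atom 16: F (halogen, monovalent) → 0 H
  atom 17: F (halogen, monovalent) → 0 H
  atom 18: F (halogen, monovalent) → 0 H
Totals → C:10, H:7, F:3, O:5.
In Hill order: C10H7F3O5.

C10H7F3O5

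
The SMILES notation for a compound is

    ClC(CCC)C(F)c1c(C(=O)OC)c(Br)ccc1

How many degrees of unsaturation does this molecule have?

5

Molecular formula: C13H15BrClFO2.
DoU = (2C + 2 + N − H − X) / 2, where X is the halogen count and O/S are ignored.
    = (2·13 + 2 + 0 − 15 − 3) / 2 = 10 / 2 = 5.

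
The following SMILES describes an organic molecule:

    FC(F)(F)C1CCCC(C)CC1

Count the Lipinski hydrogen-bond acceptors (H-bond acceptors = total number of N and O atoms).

N atoms: 0; O atoms: 0.
Lipinski HBA = 0 + 0 = 0.

0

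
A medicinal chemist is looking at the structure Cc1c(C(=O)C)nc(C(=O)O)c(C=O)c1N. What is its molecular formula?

Walk through each heavy atom and fill implicit hydrogens from standard valence (C 4, N 3, O 2, S 2, halogen 1); for lowercase aromatic atoms, an aromatic c carries 1 H when it has two neighbours and 0 H with three, and aromatic n carries 0 H:
  atom 1: C, bond orders sum to 1 (valence 4) → 3 H
  atom 2: aromatic c, 3 neighbours → 0 H
  atom 3: aromatic c, 3 neighbours → 0 H
  atom 4: C, bond orders sum to 4 (valence 4) → 0 H
  atom 5: O, bond orders sum to 2 (valence 2) → 0 H
  atom 6: C, bond orders sum to 1 (valence 4) → 3 H
  atom 7: aromatic n, 2 neighbours → 0 H
  atom 8: aromatic c, 3 neighbours → 0 H
  atom 9: C, bond orders sum to 4 (valence 4) → 0 H
  atom 10: O, bond orders sum to 2 (valence 2) → 0 H
  atom 11: O, bond orders sum to 1 (valence 2) → 1 H
  atom 12: aromatic c, 3 neighbours → 0 H
  atom 13: C, bond orders sum to 3 (valence 4) → 1 H
  atom 14: O, bond orders sum to 2 (valence 2) → 0 H
  atom 15: aromatic c, 3 neighbours → 0 H
  atom 16: N, bond orders sum to 1 (valence 3) → 2 H
Totals → C:10, H:10, N:2, O:4.

C10H10N2O4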